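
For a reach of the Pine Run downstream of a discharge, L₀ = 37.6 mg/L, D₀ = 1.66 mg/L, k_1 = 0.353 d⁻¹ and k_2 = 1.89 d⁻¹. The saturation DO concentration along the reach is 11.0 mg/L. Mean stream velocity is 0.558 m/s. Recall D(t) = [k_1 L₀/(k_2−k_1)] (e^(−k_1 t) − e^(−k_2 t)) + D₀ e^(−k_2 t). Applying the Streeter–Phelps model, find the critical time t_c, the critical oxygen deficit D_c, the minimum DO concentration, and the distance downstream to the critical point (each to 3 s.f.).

With k_2/k_1 = 5.354 and 1 − D₀(k_2−k_1)/(k_1 L₀) = 0.8078,
t_c = ln(5.354 × 0.8078) / (1.89 − 0.353) = ln(4.325) / 1.537 = 1.464/1.537 = 0.9528 d.
D_c = (k_1/k_2) L₀ e^(−k_1 t_c) = (0.353/1.89) × 37.6 × e^(−0.353×0.9528) = 0.1868 × 37.6 × 0.7144 = 5.017 mg/L.
Minimum DO = C_s − D_c = 11.0 − 5.017 = 5.983 mg/L.
x_c = v t_c = 0.558 m/s × 0.9528 d × 86400 s/d = 45930 m ≈ 45.9 km.

t_c ≈ 0.953 d; D_c ≈ 5.02 mg/L; min DO ≈ 5.98 mg/L; x_c ≈ 45.9 km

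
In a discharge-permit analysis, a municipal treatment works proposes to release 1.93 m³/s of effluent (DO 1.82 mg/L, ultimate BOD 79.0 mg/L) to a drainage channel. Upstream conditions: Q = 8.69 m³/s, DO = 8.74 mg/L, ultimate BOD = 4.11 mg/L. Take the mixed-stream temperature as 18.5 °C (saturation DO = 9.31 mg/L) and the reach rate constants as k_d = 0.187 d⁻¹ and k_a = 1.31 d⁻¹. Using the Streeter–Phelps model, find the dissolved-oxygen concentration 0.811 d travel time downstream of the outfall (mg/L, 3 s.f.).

Mixed DO = (8.69×8.74 + 1.93×1.82)/(8.69+1.93) = 79.46/10.62 = 7.482 mg/L.
Mixed L₀ = (8.69×4.11 + 1.93×79.0)/(10.62) = 188.2/10.62 = 17.72 mg/L.
Initial deficit D₀ = C_s − DO₀ = 9.31 − 7.482 = 1.828 mg/L.
D(0.811) = [0.187×17.72/(1.31−0.187)](e^(−0.187×0.811) − e^(−1.31×0.811)) + 1.828 e^(−1.31×0.811)
= 2.951 × (0.8593 − 0.3456) + 1.828 × 0.3456 = 2.147 mg/L.
DO = 9.31 − 2.147 = 7.163 mg/L.

DO ≈ 7.16 mg/L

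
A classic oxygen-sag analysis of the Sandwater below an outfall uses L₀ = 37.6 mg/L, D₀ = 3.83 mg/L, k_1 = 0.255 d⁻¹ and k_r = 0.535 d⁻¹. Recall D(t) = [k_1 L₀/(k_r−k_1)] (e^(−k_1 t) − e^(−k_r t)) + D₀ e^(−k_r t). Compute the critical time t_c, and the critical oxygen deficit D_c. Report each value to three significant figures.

t_c ≈ 2.22 d; D_c ≈ 10.2 mg/L

At the critical point dD/dt = 0, so k_1 L₀ e^(−k_1 t) = k_r D. Substituting D(t) from the Streeter–Phelps equation and solving for t gives
t_c = ln[(k_r/k_1)(1 − D₀(k_r−k_1)/(k_1 L₀))] / (k_r−k_1).
Here k_r−k_1 = 0.2800 d⁻¹ and 1 − D₀(k_r−k_1)/(k_1 L₀) = 1 − 3.83×0.2800/(0.255×37.6) = 0.8882, so
t_c = ln(2.098 × 0.8882) / 0.2800 = 0.6224 / 0.2800 = 2.223 d.
L(t_c) = L₀ e^(−k_1 t_c) = 37.6 × 0.5673 = 21.33 mg/L, and at the critical point k_r D_c = k_1 L, so D_c = (0.255/0.535) × 21.33 = 10.17 mg/L.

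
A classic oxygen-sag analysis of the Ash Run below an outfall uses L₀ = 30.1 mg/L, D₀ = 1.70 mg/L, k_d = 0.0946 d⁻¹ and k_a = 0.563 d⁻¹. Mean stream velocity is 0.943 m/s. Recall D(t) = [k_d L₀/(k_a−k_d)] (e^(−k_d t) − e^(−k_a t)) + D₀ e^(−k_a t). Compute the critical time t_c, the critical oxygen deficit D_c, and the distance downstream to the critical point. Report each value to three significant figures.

With k_a/k_d = 5.951 and 1 − D₀(k_a−k_d)/(k_d L₀) = 0.7204,
t_c = ln(5.951 × 0.7204) / (0.563 − 0.0946) = ln(4.287) / 0.4684 = 1.456/0.4684 = 3.108 d.
D_c = (k_d/k_a) L₀ e^(−k_d t_c) = (0.0946/0.563) × 30.1 × e^(−0.0946×3.108) = 0.1680 × 30.1 × 0.7453 = 3.769 mg/L.
x_c = v t_c = 0.943 m/s × 3.108 d × 86400 s/d = 253200 m ≈ 253 km.

t_c ≈ 3.11 d; D_c ≈ 3.77 mg/L; x_c ≈ 253 km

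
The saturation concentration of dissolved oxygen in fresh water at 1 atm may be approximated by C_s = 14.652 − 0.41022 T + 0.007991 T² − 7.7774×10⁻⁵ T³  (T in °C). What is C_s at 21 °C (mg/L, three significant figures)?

C_s ≈ 8.84 mg/L

C_s = 14.652 − 0.41022×21 + 0.007991×21² − 7.7774×10⁻⁵×21³ = 8.841 mg/L.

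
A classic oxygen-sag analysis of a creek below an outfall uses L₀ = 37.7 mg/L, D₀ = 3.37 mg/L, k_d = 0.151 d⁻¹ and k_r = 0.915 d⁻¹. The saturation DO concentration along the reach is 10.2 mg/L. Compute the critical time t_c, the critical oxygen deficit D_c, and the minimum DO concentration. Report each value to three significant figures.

t_c ≈ 1.57 d; D_c ≈ 4.91 mg/L; min DO ≈ 5.29 mg/L

t_c = [1/(k_r−k_d)] ln[(k_r/k_d)(1 − D₀(k_r−k_d)/(k_d L₀))]
= [1/(0.915−0.151)] ln[(0.915/0.151)(1 − 3.37×0.7640/(0.151×37.7))]
= (1/0.7640) ln[6.060 × 0.5477] = 1.309 × ln(3.319) = 1.309 × 1.200 = 1.570 d.
D_c = (k_d/k_r) L₀ e^(−k_d t_c) = (0.151/0.915) × 37.7 × e^(−0.151×1.570) = 0.1650 × 37.7 × 0.7889 = 4.908 mg/L.
Minimum DO = C_s − D_c = 10.2 − 4.908 = 5.292 mg/L.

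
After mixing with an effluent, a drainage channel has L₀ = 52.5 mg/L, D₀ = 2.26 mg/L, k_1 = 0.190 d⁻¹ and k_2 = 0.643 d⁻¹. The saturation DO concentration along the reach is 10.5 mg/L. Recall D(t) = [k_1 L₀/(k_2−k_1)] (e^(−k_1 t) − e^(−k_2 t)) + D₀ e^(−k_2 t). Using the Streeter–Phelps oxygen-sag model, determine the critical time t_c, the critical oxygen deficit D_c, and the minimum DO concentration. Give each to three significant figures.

t_c ≈ 2.45 d; D_c ≈ 9.74 mg/L; min DO ≈ 0.764 mg/L

With k_2/k_1 = 3.384 and 1 − D₀(k_2−k_1)/(k_1 L₀) = 0.8974,
t_c = ln(3.384 × 0.8974) / (0.643 − 0.190) = ln(3.037) / 0.4530 = 1.111/0.4530 = 2.452 d.
L(t_c) = L₀ e^(−k_1 t_c) = 52.5 × 0.6276 = 32.95 mg/L, and at the critical point k_2 D_c = k_1 L, so D_c = (0.190/0.643) × 32.95 = 9.736 mg/L.
Minimum DO = C_s − D_c = 10.5 − 9.736 = 0.7645 mg/L.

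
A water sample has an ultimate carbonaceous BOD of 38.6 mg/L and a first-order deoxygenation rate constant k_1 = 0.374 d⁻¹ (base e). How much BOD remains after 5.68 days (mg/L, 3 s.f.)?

L_t = L₀ e^(−k_1 t) = 38.6 × e^(−0.374×5.68) = 38.6 × 0.1195 = 4.613 mg/L.

L ≈ 4.61 mg/L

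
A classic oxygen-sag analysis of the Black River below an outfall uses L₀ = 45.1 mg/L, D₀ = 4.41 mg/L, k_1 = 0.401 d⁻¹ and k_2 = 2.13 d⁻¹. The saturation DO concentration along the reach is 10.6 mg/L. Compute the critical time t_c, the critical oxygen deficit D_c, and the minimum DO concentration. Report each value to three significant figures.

t_c ≈ 0.649 d; D_c ≈ 6.54 mg/L; min DO ≈ 4.06 mg/L

At the critical point dD/dt = 0, so k_1 L₀ e^(−k_1 t) = k_2 D. Substituting D(t) from the Streeter–Phelps equation and solving for t gives
t_c = ln[(k_2/k_1)(1 − D₀(k_2−k_1)/(k_1 L₀))] / (k_2−k_1).
Here k_2−k_1 = 1.729 d⁻¹ and 1 − D₀(k_2−k_1)/(k_1 L₀) = 1 − 4.41×1.729/(0.401×45.1) = 0.5784, so
t_c = ln(5.312 × 0.5784) / 1.729 = 1.122 / 1.729 = 0.6492 d.
D_c = (k_1/k_2) L₀ e^(−k_1 t_c) = (0.401/2.13) × 45.1 × e^(−0.401×0.6492) = 0.1883 × 45.1 × 0.7708 = 6.545 mg/L.
Minimum DO = C_s − D_c = 10.6 − 6.545 = 4.055 mg/L.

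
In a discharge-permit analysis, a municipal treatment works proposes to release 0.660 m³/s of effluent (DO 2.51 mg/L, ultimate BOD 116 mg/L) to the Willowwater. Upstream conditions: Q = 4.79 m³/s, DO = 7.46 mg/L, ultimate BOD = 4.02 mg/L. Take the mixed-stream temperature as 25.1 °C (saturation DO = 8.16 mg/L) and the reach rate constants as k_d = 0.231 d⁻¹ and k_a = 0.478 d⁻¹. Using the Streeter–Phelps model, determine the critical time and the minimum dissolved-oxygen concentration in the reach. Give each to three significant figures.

Mixed DO = (4.79×7.46 + 0.660×2.51)/(4.79+0.660) = 37.39/5.450 = 6.861 mg/L.
Mixed L₀ = (4.79×4.02 + 0.660×116)/(5.450) = 95.82/5.450 = 17.58 mg/L.
Initial deficit D₀ = C_s − DO₀ = 8.16 − 6.861 = 1.299 mg/L.
t_c = (1/0.2470) ln[(0.478/0.231)(1 − 1.299×0.2470/(0.231×17.58))] = 4.049 × ln(1.906) = 2.611 d.
D_c = (0.231/0.478) × 17.58 × e^(−0.231×2.611) = 0.4833 × 17.58 × 0.5471 = 4.648 mg/L.
Minimum DO = 8.16 − 4.648 = 3.512 mg/L.

t_c ≈ 2.61 d; minimum DO ≈ 3.51 mg/L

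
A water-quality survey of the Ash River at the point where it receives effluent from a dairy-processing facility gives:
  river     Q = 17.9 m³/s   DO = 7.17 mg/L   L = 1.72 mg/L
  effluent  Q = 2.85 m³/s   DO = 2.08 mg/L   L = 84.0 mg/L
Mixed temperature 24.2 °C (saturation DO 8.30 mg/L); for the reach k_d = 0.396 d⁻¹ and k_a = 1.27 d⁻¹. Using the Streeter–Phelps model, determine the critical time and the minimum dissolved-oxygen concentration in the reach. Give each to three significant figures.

Mixed DO = (17.9×7.17 + 2.85×2.08)/(17.9+2.85) = 134.3/20.75 = 6.471 mg/L.
Mixed L₀ = (17.9×1.72 + 2.85×84.0)/(20.75) = 270.2/20.75 = 13.02 mg/L.
Initial deficit D₀ = C_s − DO₀ = 8.30 − 6.471 = 1.829 mg/L.
t_c = (1/0.8740) ln[(1.27/0.396)(1 − 1.829×0.8740/(0.396×13.02))] = 1.144 × ln(2.213) = 0.9087 d.
D_c = (0.396/1.27) × 13.02 × e^(−0.396×0.9087) = 0.3118 × 13.02 × 0.6978 = 2.833 mg/L.
Minimum DO = 8.30 − 2.833 = 5.467 mg/L.

t_c ≈ 0.909 d; minimum DO ≈ 5.47 mg/L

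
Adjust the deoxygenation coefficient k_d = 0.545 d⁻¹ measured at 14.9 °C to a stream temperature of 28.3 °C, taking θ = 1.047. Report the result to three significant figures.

k_d ≈ 1.01 d⁻¹

k_d(T₂) = k_d(T₁) · θ^(T₂−T₁) = 0.545 × 1.047^(28.3−14.9)
= 0.545 × 1.047^13.4 = 0.545 × 1.850 = 1.009 d⁻¹.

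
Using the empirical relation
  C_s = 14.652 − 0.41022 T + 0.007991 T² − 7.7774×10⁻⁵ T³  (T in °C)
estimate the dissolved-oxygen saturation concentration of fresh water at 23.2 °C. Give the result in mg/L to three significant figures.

C_s = 14.652 − 0.41022×23.2 + 0.007991×23.2² − 7.7774×10⁻⁵×23.2³ = 8.465 mg/L.

C_s ≈ 8.46 mg/L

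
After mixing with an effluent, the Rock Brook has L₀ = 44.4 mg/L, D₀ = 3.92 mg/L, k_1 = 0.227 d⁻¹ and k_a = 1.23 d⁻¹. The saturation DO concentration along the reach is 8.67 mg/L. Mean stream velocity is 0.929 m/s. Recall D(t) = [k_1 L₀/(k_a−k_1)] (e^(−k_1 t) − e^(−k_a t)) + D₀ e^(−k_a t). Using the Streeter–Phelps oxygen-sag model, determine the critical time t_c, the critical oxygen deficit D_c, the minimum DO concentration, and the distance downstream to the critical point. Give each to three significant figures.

t_c ≈ 1.19 d; D_c ≈ 6.25 mg/L; min DO ≈ 2.42 mg/L; x_c ≈ 95.7 km

With k_a/k_1 = 5.419 and 1 − D₀(k_a−k_1)/(k_1 L₀) = 0.6099,
t_c = ln(5.419 × 0.6099) / (1.23 − 0.227) = ln(3.305) / 1.003 = 1.195/1.003 = 1.192 d.
D_c = (k_1/k_a) L₀ e^(−k_1 t_c) = (0.227/1.23) × 44.4 × e^(−0.227×1.192) = 0.1846 × 44.4 × 0.7630 = 6.252 mg/L.
Minimum DO = C_s − D_c = 8.67 − 6.252 = 2.418 mg/L.
x_c = v t_c = 0.929 m/s × 1.192 d × 86400 s/d = 95660 m ≈ 95.7 km.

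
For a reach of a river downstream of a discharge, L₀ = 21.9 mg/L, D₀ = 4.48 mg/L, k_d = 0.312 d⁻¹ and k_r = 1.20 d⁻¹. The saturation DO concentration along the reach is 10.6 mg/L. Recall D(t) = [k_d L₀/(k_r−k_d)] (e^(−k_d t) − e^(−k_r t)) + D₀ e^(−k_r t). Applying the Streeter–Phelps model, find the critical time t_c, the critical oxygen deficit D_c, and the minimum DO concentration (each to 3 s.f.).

t_c ≈ 0.534 d; D_c ≈ 4.82 mg/L; min DO ≈ 5.78 mg/L

At the critical point dD/dt = 0, so k_d L₀ e^(−k_d t) = k_r D. Substituting D(t) from the Streeter–Phelps equation and solving for t gives
t_c = ln[(k_r/k_d)(1 − D₀(k_r−k_d)/(k_d L₀))] / (k_r−k_d).
Here k_r−k_d = 0.8880 d⁻¹ and 1 − D₀(k_r−k_d)/(k_d L₀) = 1 − 4.48×0.8880/(0.312×21.9) = 0.4178, so
t_c = ln(3.846 × 0.4178) / 0.8880 = 0.4743 / 0.8880 = 0.5341 d.
L(t_c) = L₀ e^(−k_d t_c) = 21.9 × 0.8465 = 18.54 mg/L, and at the critical point k_r D_c = k_d L, so D_c = (0.312/1.20) × 18.54 = 4.820 mg/L.
Minimum DO = C_s − D_c = 10.6 − 4.820 = 5.780 mg/L.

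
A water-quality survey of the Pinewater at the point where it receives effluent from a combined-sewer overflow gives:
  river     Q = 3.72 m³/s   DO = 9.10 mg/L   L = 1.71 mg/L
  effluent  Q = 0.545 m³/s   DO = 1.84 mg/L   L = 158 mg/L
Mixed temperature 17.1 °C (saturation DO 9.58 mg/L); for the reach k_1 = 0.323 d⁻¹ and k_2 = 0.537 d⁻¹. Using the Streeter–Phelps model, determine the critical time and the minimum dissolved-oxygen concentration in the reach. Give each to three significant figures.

Mixed DO = (3.72×9.10 + 0.545×1.84)/(3.72+0.545) = 34.85/4.265 = 8.172 mg/L.
Mixed L₀ = (3.72×1.71 + 0.545×158)/(4.265) = 92.47/4.265 = 21.68 mg/L.
Initial deficit D₀ = C_s − DO₀ = 9.58 − 8.172 = 1.408 mg/L.
t_c = (1/0.2140) ln[(0.537/0.323)(1 − 1.408×0.2140/(0.323×21.68))] = 4.673 × ln(1.591) = 2.170 d.
D_c = (0.323/0.537) × 21.68 × e^(−0.323×2.170) = 0.6015 × 21.68 × 0.4961 = 6.470 mg/L.
Minimum DO = 9.58 − 6.470 = 3.110 mg/L.

t_c ≈ 2.17 d; minimum DO ≈ 3.11 mg/L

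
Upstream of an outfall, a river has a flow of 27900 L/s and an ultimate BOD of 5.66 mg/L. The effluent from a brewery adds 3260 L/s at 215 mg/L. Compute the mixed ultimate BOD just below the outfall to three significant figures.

Flow-weighted mixing: C = (Q_r C_r + Q_w C_w)/(Q_r + Q_w)
= (27900×5.66 + 3260×215)/(27900 + 3260) = 858800/31160 = 27.56 mg/L.

27.6 mg/L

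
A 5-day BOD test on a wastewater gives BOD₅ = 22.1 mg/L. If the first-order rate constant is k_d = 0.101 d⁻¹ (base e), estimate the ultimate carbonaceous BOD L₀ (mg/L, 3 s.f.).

BOD₅ = L₀(1 − e^(−5k_d)) ⇒ L₀ = BOD₅ / (1 − e^(−5×0.101))
= 22.1 / (1 − 0.6035) = 22.1 / 0.3965 = 55.74 mg/L.

L₀ ≈ 55.7 mg/L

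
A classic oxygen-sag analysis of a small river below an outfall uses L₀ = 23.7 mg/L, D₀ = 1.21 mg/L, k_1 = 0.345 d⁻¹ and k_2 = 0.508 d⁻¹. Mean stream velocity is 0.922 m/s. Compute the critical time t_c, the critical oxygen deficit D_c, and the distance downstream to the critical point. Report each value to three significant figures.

t_c ≈ 2.22 d; D_c ≈ 7.47 mg/L; x_c ≈ 177 km

With k_2/k_1 = 1.472 and 1 − D₀(k_2−k_1)/(k_1 L₀) = 0.9759,
t_c = ln(1.472 × 0.9759) / (0.508 − 0.345) = ln(1.437) / 0.1630 = 0.3625/0.1630 = 2.224 d.
D_c = (k_1/k_2) L₀ e^(−k_1 t_c) = (0.345/0.508) × 23.7 × e^(−0.345×2.224) = 0.6791 × 23.7 × 0.4643 = 7.473 mg/L.
x_c = v t_c = 0.922 m/s × 2.224 d × 86400 s/d = 177200 m ≈ 177 km.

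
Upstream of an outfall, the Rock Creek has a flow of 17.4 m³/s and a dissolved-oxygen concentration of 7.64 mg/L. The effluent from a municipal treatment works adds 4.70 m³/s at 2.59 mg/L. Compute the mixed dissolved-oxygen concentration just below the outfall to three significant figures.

6.57 mg/L

Flow-weighted mixing: C = (Q_r C_r + Q_w C_w)/(Q_r + Q_w)
= (17.4×7.64 + 4.70×2.59)/(17.4 + 4.70) = 145.1/22.10 = 6.566 mg/L.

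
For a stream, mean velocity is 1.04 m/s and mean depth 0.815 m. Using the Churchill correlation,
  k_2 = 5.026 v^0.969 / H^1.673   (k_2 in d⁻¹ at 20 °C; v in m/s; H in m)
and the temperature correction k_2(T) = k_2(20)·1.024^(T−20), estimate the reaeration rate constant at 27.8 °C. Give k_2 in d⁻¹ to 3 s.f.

k_2(20) = 5.026 × 1.04^0.969 / 0.815^1.673 = 5.026 × 1.039 / 0.7102 = 7.351 d⁻¹.
k_2(27.8) = 7.351 × 1.024^(27.8−20) = 7.351 × 1.203 = 8.845 d⁻¹.

k_2 ≈ 8.85 d⁻¹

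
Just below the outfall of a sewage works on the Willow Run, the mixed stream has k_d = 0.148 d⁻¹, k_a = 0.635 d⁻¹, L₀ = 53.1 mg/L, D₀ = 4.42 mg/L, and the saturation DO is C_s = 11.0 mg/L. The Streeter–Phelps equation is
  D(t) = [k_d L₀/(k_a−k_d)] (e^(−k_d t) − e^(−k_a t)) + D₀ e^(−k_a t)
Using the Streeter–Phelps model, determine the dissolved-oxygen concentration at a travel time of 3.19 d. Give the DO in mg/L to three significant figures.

DO ≈ 2.48 mg/L

k_d L₀/(k_a−k_d) = 0.148×53.1/(0.635−0.148) = 7.859/0.4870 = 16.14 mg/L.
e^(−k_d t) = e^(−0.148×3.190) = 0.6237; e^(−k_a t) = e^(−0.635×3.190) = 0.1319.
D = 16.14 × (0.6237 − 0.1319) + 4.42 × 0.1319 = 7.936 + 0.5830 = 8.519 mg/L.
DO = C_s − D = 11.0 − 8.519 = 2.481 mg/L.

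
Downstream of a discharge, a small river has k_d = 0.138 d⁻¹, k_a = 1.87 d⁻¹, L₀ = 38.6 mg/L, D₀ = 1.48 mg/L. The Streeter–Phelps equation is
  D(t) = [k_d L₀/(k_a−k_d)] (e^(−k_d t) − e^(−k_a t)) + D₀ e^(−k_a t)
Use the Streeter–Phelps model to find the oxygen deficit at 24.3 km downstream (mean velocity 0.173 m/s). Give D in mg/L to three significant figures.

D ≈ 2.38 mg/L

Travel time t = x/v = 24.3 km / (0.173 m/s) = 24300 m / 0.173 m/s = 140500 s = 1.626 d.
k_d L₀/(k_a−k_d) = 0.138×38.6/(1.87−0.138) = 5.327/1.732 = 3.076 mg/L.
e^(−k_d t) = e^(−0.138×1.626) = 0.7990; e^(−k_a t) = e^(−1.87×1.626) = 0.04783.
D = 3.076 × (0.7990 − 0.04783) + 1.48 × 0.04783 = 2.310 + 0.07079 = 2.381 mg/L.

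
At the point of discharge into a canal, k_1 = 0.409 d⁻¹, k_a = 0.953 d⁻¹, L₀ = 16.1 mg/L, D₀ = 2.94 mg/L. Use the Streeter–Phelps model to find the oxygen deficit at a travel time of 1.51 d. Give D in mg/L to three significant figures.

k_1 L₀/(k_a−k_1) = 0.409×16.1/(0.953−0.409) = 6.585/0.5440 = 12.10 mg/L.
e^(−k_1 t) = e^(−0.409×1.510) = 0.5392; e^(−k_a t) = e^(−0.953×1.510) = 0.2372.
D = 12.10 × (0.5392 − 0.2372) + 2.94 × 0.2372 = 3.657 + 0.6972 = 4.354 mg/L.

D ≈ 4.35 mg/L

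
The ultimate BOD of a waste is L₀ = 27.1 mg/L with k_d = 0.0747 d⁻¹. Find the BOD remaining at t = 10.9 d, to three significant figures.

L ≈ 12.0 mg/L

L_t = L₀ e^(−k_d t) = 27.1 × e^(−0.0747×10.9) = 27.1 × 0.4430 = 12.00 mg/L.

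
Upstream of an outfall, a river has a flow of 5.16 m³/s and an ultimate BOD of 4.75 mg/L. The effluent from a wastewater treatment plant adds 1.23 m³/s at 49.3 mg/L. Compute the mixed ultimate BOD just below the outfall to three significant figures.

Flow-weighted mixing: C = (Q_r C_r + Q_w C_w)/(Q_r + Q_w)
= (5.16×4.75 + 1.23×49.3)/(5.16 + 1.23) = 85.15/6.390 = 13.33 mg/L.

13.3 mg/L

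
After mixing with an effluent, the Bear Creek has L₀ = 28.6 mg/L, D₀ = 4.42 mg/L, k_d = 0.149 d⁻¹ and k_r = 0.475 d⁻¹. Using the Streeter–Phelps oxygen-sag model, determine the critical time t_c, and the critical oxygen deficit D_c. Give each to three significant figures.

t_c = [1/(k_r−k_d)] ln[(k_r/k_d)(1 − D₀(k_r−k_d)/(k_d L₀))]
= [1/(0.475−0.149)] ln[(0.475/0.149)(1 − 4.42×0.3260/(0.149×28.6))]
= (1/0.3260) ln[3.188 × 0.6619] = 3.067 × ln(2.110) = 3.067 × 0.7467 = 2.290 d.
L(t_c) = L₀ e^(−k_d t_c) = 28.6 × 0.7109 = 20.33 mg/L, and at the critical point k_r D_c = k_d L, so D_c = (0.149/0.475) × 20.33 = 6.377 mg/L.

t_c ≈ 2.29 d; D_c ≈ 6.38 mg/L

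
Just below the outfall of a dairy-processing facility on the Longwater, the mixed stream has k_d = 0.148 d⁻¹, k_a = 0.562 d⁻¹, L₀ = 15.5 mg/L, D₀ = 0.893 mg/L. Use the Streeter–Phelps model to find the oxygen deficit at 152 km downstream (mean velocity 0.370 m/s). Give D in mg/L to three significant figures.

D ≈ 2.42 mg/L

Travel time t = x/v = 152 km / (0.370 m/s) = 152000 m / 0.370 m/s = 410800 s = 4.755 d.
k_d L₀/(k_a−k_d) = 0.148×15.5/(0.562−0.148) = 2.294/0.4140 = 5.541 mg/L.
e^(−k_d t) = e^(−0.148×4.755) = 0.4947; e^(−k_a t) = e^(−0.562×4.755) = 0.06910.
D = 5.541 × (0.4947 − 0.06910) + 0.893 × 0.06910 = 2.359 + 0.06171 = 2.420 mg/L.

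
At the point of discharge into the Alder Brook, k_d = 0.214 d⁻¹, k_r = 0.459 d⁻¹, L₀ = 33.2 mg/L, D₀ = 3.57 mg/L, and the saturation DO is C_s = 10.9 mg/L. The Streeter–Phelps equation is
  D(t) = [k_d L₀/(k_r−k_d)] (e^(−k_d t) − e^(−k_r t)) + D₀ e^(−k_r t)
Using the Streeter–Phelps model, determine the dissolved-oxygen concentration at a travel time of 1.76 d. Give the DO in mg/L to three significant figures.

DO ≈ 2.34 mg/L

k_d L₀/(k_r−k_d) = 0.214×33.2/(0.459−0.214) = 7.105/0.2450 = 29.00 mg/L.
e^(−k_d t) = e^(−0.214×1.760) = 0.6862; e^(−k_r t) = e^(−0.459×1.760) = 0.4458.
D = 29.00 × (0.6862 − 0.4458) + 3.57 × 0.4458 = 6.970 + 1.592 = 8.561 mg/L.
DO = C_s − D = 10.9 − 8.561 = 2.339 mg/L.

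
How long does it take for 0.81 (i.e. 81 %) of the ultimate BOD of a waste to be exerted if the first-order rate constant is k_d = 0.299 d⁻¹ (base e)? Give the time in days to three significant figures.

t ≈ 5.55 d

y/L₀ = 1 − e^(−k_d t) = 0.81 ⇒ e^(−k_d t) = 0.190
t = −ln(0.190) / 0.299 = 1.661 / 0.299 = 5.554 d.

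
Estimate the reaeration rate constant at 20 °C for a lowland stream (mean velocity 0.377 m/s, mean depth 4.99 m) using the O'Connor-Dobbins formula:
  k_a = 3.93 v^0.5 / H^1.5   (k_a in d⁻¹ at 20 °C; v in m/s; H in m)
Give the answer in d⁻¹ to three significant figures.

k_a = 3.93 × 0.377^0.5 / 4.99^1.5 = 3.93 × 0.6140 / 11.15 = 0.2165 d⁻¹.

k_a ≈ 0.216 d⁻¹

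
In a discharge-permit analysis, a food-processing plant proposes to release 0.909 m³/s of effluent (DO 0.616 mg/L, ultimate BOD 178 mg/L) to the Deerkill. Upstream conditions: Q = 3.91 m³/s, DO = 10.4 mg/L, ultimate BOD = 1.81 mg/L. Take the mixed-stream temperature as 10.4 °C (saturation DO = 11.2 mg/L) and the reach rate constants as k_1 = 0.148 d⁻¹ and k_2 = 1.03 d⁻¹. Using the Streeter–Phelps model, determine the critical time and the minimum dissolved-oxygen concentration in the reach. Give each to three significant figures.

Mixed DO = (3.91×10.4 + 0.909×0.616)/(3.91+0.909) = 41.22/4.819 = 8.554 mg/L.
Mixed L₀ = (3.91×1.81 + 0.909×178)/(4.819) = 168.9/4.819 = 35.04 mg/L.
Initial deficit D₀ = C_s − DO₀ = 11.2 − 8.554 = 2.646 mg/L.
t_c = (1/0.8820) ln[(1.03/0.148)(1 − 2.646×0.8820/(0.148×35.04))] = 1.134 × ln(3.828) = 1.522 d.
D_c = (0.148/1.03) × 35.04 × e^(−0.148×1.522) = 0.1437 × 35.04 × 0.7983 = 4.020 mg/L.
Minimum DO = 11.2 − 4.020 = 7.180 mg/L.

t_c ≈ 1.52 d; minimum DO ≈ 7.18 mg/L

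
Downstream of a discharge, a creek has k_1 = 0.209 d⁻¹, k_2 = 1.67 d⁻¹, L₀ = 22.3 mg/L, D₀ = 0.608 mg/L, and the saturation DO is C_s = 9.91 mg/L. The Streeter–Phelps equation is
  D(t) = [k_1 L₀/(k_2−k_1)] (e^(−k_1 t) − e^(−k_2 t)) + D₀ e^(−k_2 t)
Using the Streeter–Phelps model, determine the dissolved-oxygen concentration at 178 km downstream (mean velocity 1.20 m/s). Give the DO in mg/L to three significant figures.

Travel time t = x/v = 178 km / (1.20 m/s) = 178000 m / 1.20 m/s = 148300 s = 1.717 d.
k_1 L₀/(k_2−k_1) = 0.209×22.3/(1.67−0.209) = 4.661/1.461 = 3.190 mg/L.
e^(−k_1 t) = e^(−0.209×1.717) = 0.6985; e^(−k_2 t) = e^(−1.67×1.717) = 0.05686.
D = 3.190 × (0.6985 − 0.05686) + 0.608 × 0.05686 = 2.047 + 0.03457 = 2.081 mg/L.
DO = C_s − D = 9.91 − 2.081 = 7.829 mg/L.

DO ≈ 7.83 mg/L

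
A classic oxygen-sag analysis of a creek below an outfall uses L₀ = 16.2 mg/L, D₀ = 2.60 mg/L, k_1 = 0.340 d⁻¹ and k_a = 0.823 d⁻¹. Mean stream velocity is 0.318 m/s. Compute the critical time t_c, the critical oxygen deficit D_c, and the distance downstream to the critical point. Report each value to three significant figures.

With k_a/k_1 = 2.421 and 1 − D₀(k_a−k_1)/(k_1 L₀) = 0.7720,
t_c = ln(2.421 × 0.7720) / (0.823 − 0.340) = ln(1.869) / 0.4830 = 0.6252/0.4830 = 1.295 d.
D_c = (k_1/k_a) L₀ e^(−k_1 t_c) = (0.340/0.823) × 16.2 × e^(−0.340×1.295) = 0.4131 × 16.2 × 0.6440 = 4.310 mg/L.
x_c = v t_c = 0.318 m/s × 1.295 d × 86400 s/d = 35570 m ≈ 35.6 km.

t_c ≈ 1.29 d; D_c ≈ 4.31 mg/L; x_c ≈ 35.6 km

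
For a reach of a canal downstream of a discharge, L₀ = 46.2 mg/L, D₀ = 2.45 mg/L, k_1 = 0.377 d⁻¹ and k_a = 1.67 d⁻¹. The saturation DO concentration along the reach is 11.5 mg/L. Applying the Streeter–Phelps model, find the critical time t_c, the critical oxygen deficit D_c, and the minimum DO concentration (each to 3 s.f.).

t_c ≈ 0.996 d; D_c ≈ 7.17 mg/L; min DO ≈ 4.33 mg/L

With k_a/k_1 = 4.430 and 1 − D₀(k_a−k_1)/(k_1 L₀) = 0.8181,
t_c = ln(4.430 × 0.8181) / (1.67 − 0.377) = ln(3.624) / 1.293 = 1.288/1.293 = 0.9958 d.
L(t_c) = L₀ e^(−k_1 t_c) = 46.2 × 0.6870 = 31.74 mg/L, and at the critical point k_a D_c = k_1 L, so D_c = (0.377/1.67) × 31.74 = 7.165 mg/L.
Minimum DO = C_s − D_c = 11.5 − 7.165 = 4.335 mg/L.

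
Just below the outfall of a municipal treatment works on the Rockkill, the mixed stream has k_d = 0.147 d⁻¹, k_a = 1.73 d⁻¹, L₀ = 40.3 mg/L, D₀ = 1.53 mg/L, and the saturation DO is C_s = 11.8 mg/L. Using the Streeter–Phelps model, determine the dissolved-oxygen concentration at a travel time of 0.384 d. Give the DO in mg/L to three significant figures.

DO ≈ 9.40 mg/L

k_d L₀/(k_a−k_d) = 0.147×40.3/(1.73−0.147) = 5.924/1.583 = 3.742 mg/L.
e^(−k_d t) = e^(−0.147×0.3840) = 0.9451; e^(−k_a t) = e^(−1.73×0.3840) = 0.5146.
D = 3.742 × (0.9451 − 0.5146) + 1.53 × 0.5146 = 1.611 + 0.7874 = 2.398 mg/L.
DO = C_s − D = 11.8 − 2.398 = 9.402 mg/L.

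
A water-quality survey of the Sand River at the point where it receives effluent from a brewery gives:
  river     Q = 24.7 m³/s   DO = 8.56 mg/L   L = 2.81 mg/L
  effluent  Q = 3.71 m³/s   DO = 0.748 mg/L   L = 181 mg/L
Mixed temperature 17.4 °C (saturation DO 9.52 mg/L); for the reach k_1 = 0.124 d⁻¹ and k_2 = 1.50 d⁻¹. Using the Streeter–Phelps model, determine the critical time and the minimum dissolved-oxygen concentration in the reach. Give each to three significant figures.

t_c ≈ 0.468 d; minimum DO ≈ 7.49 mg/L

Mixed DO = (24.7×8.56 + 3.71×0.748)/(24.7+3.71) = 214.2/28.41 = 7.540 mg/L.
Mixed L₀ = (24.7×2.81 + 3.71×181)/(28.41) = 740.9/28.41 = 26.08 mg/L.
Initial deficit D₀ = C_s − DO₀ = 9.52 − 7.540 = 1.980 mg/L.
t_c = (1/1.376) ln[(1.50/0.124)(1 − 1.980×1.376/(0.124×26.08))] = 0.7267 × ln(1.905) = 0.4682 d.
D_c = (0.124/1.50) × 26.08 × e^(−0.124×0.4682) = 0.08267 × 26.08 × 0.9436 = 2.034 mg/L.
Minimum DO = 9.52 − 2.034 = 7.486 mg/L.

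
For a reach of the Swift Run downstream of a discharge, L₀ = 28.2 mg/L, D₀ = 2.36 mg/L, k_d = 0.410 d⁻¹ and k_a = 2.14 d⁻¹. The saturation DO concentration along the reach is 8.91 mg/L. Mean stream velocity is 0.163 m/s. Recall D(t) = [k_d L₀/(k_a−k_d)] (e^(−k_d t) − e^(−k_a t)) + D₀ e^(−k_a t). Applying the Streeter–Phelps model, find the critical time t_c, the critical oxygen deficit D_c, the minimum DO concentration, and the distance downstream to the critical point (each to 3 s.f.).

t_c = [1/(k_a−k_d)] ln[(k_a/k_d)(1 − D₀(k_a−k_d)/(k_d L₀))]
= [1/(2.14−0.410)] ln[(2.14/0.410)(1 − 2.36×1.730/(0.410×28.2))]
= (1/1.730) ln[5.220 × 0.6469] = 0.5780 × ln(3.376) = 0.5780 × 1.217 = 0.7034 d.
L(t_c) = L₀ e^(−k_d t_c) = 28.2 × 0.7495 = 21.14 mg/L, and at the critical point k_a D_c = k_d L, so D_c = (0.410/2.14) × 21.14 = 4.049 mg/L.
Minimum DO = C_s − D_c = 8.91 − 4.049 = 4.861 mg/L.
x_c = v t_c = 0.163 m/s × 0.7034 d × 86400 s/d = 9906 m ≈ 9.91 km.

t_c ≈ 0.703 d; D_c ≈ 4.05 mg/L; min DO ≈ 4.86 mg/L; x_c ≈ 9.91 km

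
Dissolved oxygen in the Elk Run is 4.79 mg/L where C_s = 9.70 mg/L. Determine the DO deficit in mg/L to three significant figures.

D ≈ 4.91 mg/L

D = C_s − C = 9.70 − 4.79 = 4.91 mg/L.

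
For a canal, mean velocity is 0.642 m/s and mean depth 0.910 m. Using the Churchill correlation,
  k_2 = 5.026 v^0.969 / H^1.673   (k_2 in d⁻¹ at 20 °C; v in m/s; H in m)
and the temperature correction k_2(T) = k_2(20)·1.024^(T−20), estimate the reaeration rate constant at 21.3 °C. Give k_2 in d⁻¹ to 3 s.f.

k_2 ≈ 3.95 d⁻¹

k_2(20) = 5.026 × 0.642^0.969 / 0.910^1.673 = 5.026 × 0.6509 / 0.8540 = 3.830 d⁻¹.
k_2(21.3) = 3.830 × 1.024^(21.3−20) = 3.830 × 1.031 = 3.950 d⁻¹.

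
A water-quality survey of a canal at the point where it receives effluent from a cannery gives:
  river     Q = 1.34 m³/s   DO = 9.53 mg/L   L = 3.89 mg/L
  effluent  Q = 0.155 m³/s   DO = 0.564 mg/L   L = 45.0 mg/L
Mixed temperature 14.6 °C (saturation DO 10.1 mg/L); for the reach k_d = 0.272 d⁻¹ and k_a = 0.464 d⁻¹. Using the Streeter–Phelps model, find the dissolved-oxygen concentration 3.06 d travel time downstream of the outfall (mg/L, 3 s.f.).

Mixed DO = (1.34×9.53 + 0.155×0.564)/(1.34+0.155) = 12.86/1.495 = 8.600 mg/L.
Mixed L₀ = (1.34×3.89 + 0.155×45.0)/(1.495) = 12.19/1.495 = 8.152 mg/L.
Initial deficit D₀ = C_s − DO₀ = 10.1 − 8.600 = 1.500 mg/L.
D(3.06) = [0.272×8.152/(0.464−0.272)](e^(−0.272×3.06) − e^(−0.464×3.06)) + 1.500 e^(−0.464×3.06)
= 11.55 × (0.4350 − 0.2418) + 1.500 × 0.2418 = 2.595 mg/L.
DO = 10.1 − 2.595 = 7.505 mg/L.

DO ≈ 7.51 mg/L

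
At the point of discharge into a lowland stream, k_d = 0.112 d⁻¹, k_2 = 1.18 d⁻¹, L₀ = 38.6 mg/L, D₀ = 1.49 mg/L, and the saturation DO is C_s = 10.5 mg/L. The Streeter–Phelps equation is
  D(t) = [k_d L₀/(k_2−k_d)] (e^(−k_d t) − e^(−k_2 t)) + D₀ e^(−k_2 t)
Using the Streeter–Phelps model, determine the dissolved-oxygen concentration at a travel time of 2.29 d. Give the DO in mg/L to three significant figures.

DO ≈ 7.54 mg/L

k_d L₀/(k_2−k_d) = 0.112×38.6/(1.18−0.112) = 4.323/1.068 = 4.048 mg/L.
e^(−k_d t) = e^(−0.112×2.290) = 0.7738; e^(−k_2 t) = e^(−1.18×2.290) = 0.06706.
D = 4.048 × (0.7738 − 0.06706) + 1.49 × 0.06706 = 2.861 + 0.09992 = 2.961 mg/L.
DO = C_s − D = 10.5 − 2.961 = 7.539 mg/L.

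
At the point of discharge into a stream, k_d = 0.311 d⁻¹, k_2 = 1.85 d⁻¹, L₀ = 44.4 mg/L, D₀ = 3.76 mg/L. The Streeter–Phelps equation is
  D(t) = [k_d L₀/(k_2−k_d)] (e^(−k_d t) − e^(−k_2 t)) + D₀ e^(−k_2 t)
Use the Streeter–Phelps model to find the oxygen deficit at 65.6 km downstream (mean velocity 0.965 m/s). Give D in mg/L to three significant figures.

D ≈ 5.81 mg/L

Travel time t = x/v = 65.6 km / (0.965 m/s) = 65600 m / 0.965 m/s = 67980 s = 0.7868 d.
k_d L₀/(k_2−k_d) = 0.311×44.4/(1.85−0.311) = 13.81/1.539 = 8.972 mg/L.
e^(−k_d t) = e^(−0.311×0.7868) = 0.7829; e^(−k_2 t) = e^(−1.85×0.7868) = 0.2333.
D = 8.972 × (0.7829 − 0.2333) + 3.76 × 0.2333 = 4.932 + 0.8771 = 5.809 mg/L.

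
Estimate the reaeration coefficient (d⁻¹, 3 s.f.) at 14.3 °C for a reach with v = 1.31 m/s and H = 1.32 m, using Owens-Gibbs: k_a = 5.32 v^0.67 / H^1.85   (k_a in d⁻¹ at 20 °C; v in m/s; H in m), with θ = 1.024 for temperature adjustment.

k_a(20) = 5.32 × 1.31^0.67 / 1.32^1.85 = 5.32 × 1.198 / 1.671 = 3.814 d⁻¹.
k_a(14.3) = 3.814 × 1.024^(14.3−20) = 3.814 × 0.8736 = 3.332 d⁻¹.

k_a ≈ 3.33 d⁻¹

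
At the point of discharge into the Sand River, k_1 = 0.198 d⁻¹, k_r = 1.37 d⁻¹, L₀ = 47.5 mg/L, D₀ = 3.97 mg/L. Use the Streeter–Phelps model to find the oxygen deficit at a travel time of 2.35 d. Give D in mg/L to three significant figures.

k_1 L₀/(k_r−k_1) = 0.198×47.5/(1.37−0.198) = 9.405/1.172 = 8.025 mg/L.
e^(−k_1 t) = e^(−0.198×2.350) = 0.6279; e^(−k_r t) = e^(−1.37×2.350) = 0.03998.
D = 8.025 × (0.6279 − 0.03998) + 3.97 × 0.03998 = 4.718 + 0.1587 = 4.877 mg/L.

D ≈ 4.88 mg/L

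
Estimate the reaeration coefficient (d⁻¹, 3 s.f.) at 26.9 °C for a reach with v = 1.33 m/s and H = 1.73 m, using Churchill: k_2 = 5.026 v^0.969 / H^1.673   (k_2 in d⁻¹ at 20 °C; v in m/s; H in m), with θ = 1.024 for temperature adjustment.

k_2 ≈ 3.12 d⁻¹

k_2(20) = 5.026 × 1.33^0.969 / 1.73^1.673 = 5.026 × 1.318 / 2.502 = 2.648 d⁻¹.
k_2(26.9) = 2.648 × 1.024^(26.9−20) = 2.648 × 1.178 = 3.119 d⁻¹.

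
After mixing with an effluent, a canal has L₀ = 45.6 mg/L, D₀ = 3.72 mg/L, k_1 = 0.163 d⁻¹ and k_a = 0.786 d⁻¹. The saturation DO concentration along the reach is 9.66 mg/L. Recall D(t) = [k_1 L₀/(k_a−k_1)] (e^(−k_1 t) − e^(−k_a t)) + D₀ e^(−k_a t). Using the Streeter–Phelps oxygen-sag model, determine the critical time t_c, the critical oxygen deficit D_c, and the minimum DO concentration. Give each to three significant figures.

With k_a/k_1 = 4.822 and 1 − D₀(k_a−k_1)/(k_1 L₀) = 0.6882,
t_c = ln(4.822 × 0.6882) / (0.786 − 0.163) = ln(3.319) / 0.6230 = 1.200/0.6230 = 1.925 d.
L(t_c) = L₀ e^(−k_1 t_c) = 45.6 × 0.7306 = 33.32 mg/L, and at the critical point k_a D_c = k_1 L, so D_c = (0.163/0.786) × 33.32 = 6.909 mg/L.
Minimum DO = C_s − D_c = 9.66 − 6.909 = 2.751 mg/L.

t_c ≈ 1.93 d; D_c ≈ 6.91 mg/L; min DO ≈ 2.75 mg/L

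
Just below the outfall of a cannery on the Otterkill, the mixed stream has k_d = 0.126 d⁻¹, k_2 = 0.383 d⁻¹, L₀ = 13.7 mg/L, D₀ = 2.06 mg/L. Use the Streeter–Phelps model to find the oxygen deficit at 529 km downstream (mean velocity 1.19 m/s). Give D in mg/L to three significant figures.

D ≈ 2.86 mg/L

Travel time t = x/v = 529 km / (1.19 m/s) = 529000 m / 1.19 m/s = 444500 s = 5.145 d.
k_d L₀/(k_2−k_d) = 0.126×13.7/(0.383−0.126) = 1.726/0.2570 = 6.717 mg/L.
e^(−k_d t) = e^(−0.126×5.145) = 0.5229; e^(−k_2 t) = e^(−0.383×5.145) = 0.1394.
D = 6.717 × (0.5229 − 0.1394) + 2.06 × 0.1394 = 2.576 + 0.2871 = 2.863 mg/L.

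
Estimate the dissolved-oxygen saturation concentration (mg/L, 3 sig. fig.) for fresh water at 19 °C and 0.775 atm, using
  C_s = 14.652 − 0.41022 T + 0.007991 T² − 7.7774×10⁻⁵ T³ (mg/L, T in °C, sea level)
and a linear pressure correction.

At sea level: C_s = 14.652 − 0.41022×19 + 0.007991×19² − 7.7774×10⁻⁵×19³ = 9.209 mg/L.
Pressure correction: C_s' = 9.209 × 0.775 = 7.137 mg/L.

C_s ≈ 7.14 mg/L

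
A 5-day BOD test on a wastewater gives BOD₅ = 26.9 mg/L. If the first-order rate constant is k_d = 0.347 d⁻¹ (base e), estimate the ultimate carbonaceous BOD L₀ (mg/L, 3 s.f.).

BOD₅ = L₀(1 − e^(−5k_d)) ⇒ L₀ = BOD₅ / (1 − e^(−5×0.347))
= 26.9 / (1 − 0.1764) = 26.9 / 0.8236 = 32.66 mg/L.

L₀ ≈ 32.7 mg/L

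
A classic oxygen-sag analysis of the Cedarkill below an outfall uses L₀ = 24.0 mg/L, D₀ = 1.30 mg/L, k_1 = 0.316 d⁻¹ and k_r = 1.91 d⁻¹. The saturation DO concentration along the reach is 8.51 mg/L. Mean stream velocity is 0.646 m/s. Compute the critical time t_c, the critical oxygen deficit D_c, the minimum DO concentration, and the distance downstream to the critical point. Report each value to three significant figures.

t_c ≈ 0.928 d; D_c ≈ 2.96 mg/L; min DO ≈ 5.55 mg/L; x_c ≈ 51.8 km

t_c = [1/(k_r−k_1)] ln[(k_r/k_1)(1 − D₀(k_r−k_1)/(k_1 L₀))]
= [1/(1.91−0.316)] ln[(1.91/0.316)(1 − 1.30×1.594/(0.316×24.0))]
= (1/1.594) ln[6.044 × 0.7268] = 0.6274 × ln(4.393) = 0.6274 × 1.480 = 0.9285 d.
L(t_c) = L₀ e^(−k_1 t_c) = 24.0 × 0.7457 = 17.90 mg/L, and at the critical point k_r D_c = k_1 L, so D_c = (0.316/1.91) × 17.90 = 2.961 mg/L.
Minimum DO = C_s − D_c = 8.51 − 2.961 = 5.549 mg/L.
x_c = v t_c = 0.646 m/s × 0.9285 d × 86400 s/d = 51820 m ≈ 51.8 km.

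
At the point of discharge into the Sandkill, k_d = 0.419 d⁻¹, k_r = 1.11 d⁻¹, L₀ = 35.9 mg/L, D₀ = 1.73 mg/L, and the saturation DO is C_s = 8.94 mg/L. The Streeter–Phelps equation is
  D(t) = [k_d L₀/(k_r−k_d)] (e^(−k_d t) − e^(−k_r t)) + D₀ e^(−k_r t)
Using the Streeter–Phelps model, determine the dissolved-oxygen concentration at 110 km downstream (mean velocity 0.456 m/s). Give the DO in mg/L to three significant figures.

Travel time t = x/v = 110 km / (0.456 m/s) = 110000 m / 0.456 m/s = 241200 s = 2.792 d.
k_d L₀/(k_r−k_d) = 0.419×35.9/(1.11−0.419) = 15.04/0.6910 = 21.77 mg/L.
e^(−k_d t) = e^(−0.419×2.792) = 0.3104; e^(−k_r t) = e^(−1.11×2.792) = 0.04509.
D = 21.77 × (0.3104 − 0.04509) + 1.73 × 0.04509 = 5.776 + 0.07800 = 5.854 mg/L.
DO = C_s − D = 8.94 − 5.854 = 3.086 mg/L.

DO ≈ 3.09 mg/L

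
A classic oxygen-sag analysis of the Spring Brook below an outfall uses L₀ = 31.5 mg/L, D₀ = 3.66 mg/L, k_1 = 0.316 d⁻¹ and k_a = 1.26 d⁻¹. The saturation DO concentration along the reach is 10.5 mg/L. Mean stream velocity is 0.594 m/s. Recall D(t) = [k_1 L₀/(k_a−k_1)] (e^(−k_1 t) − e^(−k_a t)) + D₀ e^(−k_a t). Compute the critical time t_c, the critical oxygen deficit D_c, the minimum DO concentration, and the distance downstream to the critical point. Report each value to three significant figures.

t_c ≈ 1.01 d; D_c ≈ 5.73 mg/L; min DO ≈ 4.77 mg/L; x_c ≈ 52.0 km

t_c = [1/(k_a−k_1)] ln[(k_a/k_1)(1 − D₀(k_a−k_1)/(k_1 L₀))]
= [1/(1.26−0.316)] ln[(1.26/0.316)(1 − 3.66×0.9440/(0.316×31.5))]
= (1/0.9440) ln[3.987 × 0.6529] = 1.059 × ln(2.603) = 1.059 × 0.9568 = 1.014 d.
L(t_c) = L₀ e^(−k_1 t_c) = 31.5 × 0.7259 = 22.87 mg/L, and at the critical point k_a D_c = k_1 L, so D_c = (0.316/1.26) × 22.87 = 5.735 mg/L.
Minimum DO = C_s − D_c = 10.5 − 5.735 = 4.765 mg/L.
x_c = v t_c = 0.594 m/s × 1.014 d × 86400 s/d = 52020 m ≈ 52.0 km.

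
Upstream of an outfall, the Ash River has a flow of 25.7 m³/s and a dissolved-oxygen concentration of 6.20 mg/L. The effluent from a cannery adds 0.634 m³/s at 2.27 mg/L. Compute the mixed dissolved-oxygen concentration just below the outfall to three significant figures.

6.11 mg/L

Flow-weighted mixing: C = (Q_r C_r + Q_w C_w)/(Q_r + Q_w)
= (25.7×6.20 + 0.634×2.27)/(25.7 + 0.634) = 160.8/26.33 = 6.105 mg/L.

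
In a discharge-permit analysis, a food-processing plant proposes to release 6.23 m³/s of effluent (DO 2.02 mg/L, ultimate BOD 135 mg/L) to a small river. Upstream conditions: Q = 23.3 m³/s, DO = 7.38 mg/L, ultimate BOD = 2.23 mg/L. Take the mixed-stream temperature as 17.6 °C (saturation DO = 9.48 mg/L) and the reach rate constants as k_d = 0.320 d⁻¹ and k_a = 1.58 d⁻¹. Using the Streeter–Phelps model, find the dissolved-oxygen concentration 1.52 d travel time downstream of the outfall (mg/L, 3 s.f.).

Mixed DO = (23.3×7.38 + 6.23×2.02)/(23.3+6.23) = 184.5/29.53 = 6.249 mg/L.
Mixed L₀ = (23.3×2.23 + 6.23×135)/(29.53) = 893.0/29.53 = 30.24 mg/L.
Initial deficit D₀ = C_s − DO₀ = 9.48 − 6.249 = 3.231 mg/L.
D(1.52) = [0.320×30.24/(1.58−0.320)](e^(−0.320×1.52) − e^(−1.58×1.52)) + 3.231 e^(−1.58×1.52)
= 7.680 × (0.6148 − 0.09057) + 3.231 × 0.09057 = 4.319 mg/L.
DO = 9.48 − 4.319 = 5.161 mg/L.

DO ≈ 5.16 mg/L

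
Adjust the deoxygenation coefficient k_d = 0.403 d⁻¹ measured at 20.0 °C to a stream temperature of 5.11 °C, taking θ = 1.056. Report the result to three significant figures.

k_d(T₂) = k_d(T₁) · θ^(T₂−T₁) = 0.403 × 1.056^(5.11−20.0)
= 0.403 × 1.056^-14.9 = 0.403 × 0.4443 = 0.1790 d⁻¹.

k_d ≈ 0.179 d⁻¹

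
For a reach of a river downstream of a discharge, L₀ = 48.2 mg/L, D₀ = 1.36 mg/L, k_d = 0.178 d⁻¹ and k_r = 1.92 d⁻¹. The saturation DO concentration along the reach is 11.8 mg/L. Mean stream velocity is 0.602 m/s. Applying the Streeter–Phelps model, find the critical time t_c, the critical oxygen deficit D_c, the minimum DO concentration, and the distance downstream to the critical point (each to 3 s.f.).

t_c ≈ 1.18 d; D_c ≈ 3.62 mg/L; min DO ≈ 8.18 mg/L; x_c ≈ 61.4 km

t_c = [1/(k_r−k_d)] ln[(k_r/k_d)(1 − D₀(k_r−k_d)/(k_d L₀))]
= [1/(1.92−0.178)] ln[(1.92/0.178)(1 − 1.36×1.742/(0.178×48.2))]
= (1/1.742) ln[10.79 × 0.7239] = 0.5741 × ln(7.808) = 0.5741 × 2.055 = 1.180 d.
D_c = (k_d/k_r) L₀ e^(−k_d t_c) = (0.178/1.92) × 48.2 × e^(−0.178×1.180) = 0.09271 × 48.2 × 0.8106 = 3.622 mg/L.
Minimum DO = C_s − D_c = 11.8 − 3.622 = 8.178 mg/L.
x_c = v t_c = 0.602 m/s × 1.180 d × 86400 s/d = 61360 m ≈ 61.4 km.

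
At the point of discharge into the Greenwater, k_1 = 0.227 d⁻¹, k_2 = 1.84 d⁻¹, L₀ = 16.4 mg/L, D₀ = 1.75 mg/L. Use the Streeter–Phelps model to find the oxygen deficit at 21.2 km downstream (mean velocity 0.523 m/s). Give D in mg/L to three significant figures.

D ≈ 1.84 mg/L

Travel time t = x/v = 21.2 km / (0.523 m/s) = 21200 m / 0.523 m/s = 40540 s = 0.4692 d.
k_1 L₀/(k_2−k_1) = 0.227×16.4/(1.84−0.227) = 3.723/1.613 = 2.308 mg/L.
e^(−k_1 t) = e^(−0.227×0.4692) = 0.8990; e^(−k_2 t) = e^(−1.84×0.4692) = 0.4218.
D = 2.308 × (0.8990 − 0.4218) + 1.75 × 0.4218 = 1.101 + 0.7381 = 1.839 mg/L.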